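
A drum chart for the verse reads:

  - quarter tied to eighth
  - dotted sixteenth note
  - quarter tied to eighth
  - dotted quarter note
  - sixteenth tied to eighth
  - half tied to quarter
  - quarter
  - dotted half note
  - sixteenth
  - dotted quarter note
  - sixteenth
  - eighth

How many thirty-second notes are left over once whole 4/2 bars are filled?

57

One bar of 4/2 = 64 thirty-second notes.
Working in thirty-second notes: quarter tied to eighth (quarter + eighth) = 12; dotted sixteenth note = 3; quarter tied to eighth (quarter + eighth) = 12; dotted quarter note = 12; sixteenth tied to eighth (sixteenth + eighth) = 6; half tied to quarter (half + quarter) = 24; quarter = 8; dotted half note = 24; sixteenth = 2; dotted quarter note = 12; sixteenth = 2; eighth = 4.
Total: 12 + 3 + 12 + 12 + 6 + 24 + 8 + 24 + 2 + 12 + 2 + 4 = 121.
121 ÷ 64 = 1 complete bar with 57 thirty-second notes remaining.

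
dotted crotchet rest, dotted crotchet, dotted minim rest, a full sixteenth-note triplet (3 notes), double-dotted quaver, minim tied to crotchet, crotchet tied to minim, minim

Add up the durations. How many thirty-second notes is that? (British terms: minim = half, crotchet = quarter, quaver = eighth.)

123

In thirty-second notes: dotted crotchet rest = 12; dotted crotchet = 12; dotted minim rest = 24; a full sixteenth-note triplet (3 notes) (three triplet sixteenths span one eighth) = 4; double-dotted quaver = 7; minim tied to crotchet (minim + crotchet) = 24; crotchet tied to minim (crotchet + minim) = 24; minim = 16.
Sum: 12 + 12 + 24 + 4 + 7 + 24 + 24 + 16 = 123 thirty-second notes.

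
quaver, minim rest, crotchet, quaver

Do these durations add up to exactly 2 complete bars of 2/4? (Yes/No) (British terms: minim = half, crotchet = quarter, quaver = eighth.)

One bar of 2/4 = 4 eighth notes, so 2 bars = 8.
Working in eighth notes: quaver = 1; minim rest = 4; crotchet = 2; quaver = 1.
Sum: 1 + 4 + 2 + 1 = 8.
8 equals 8, so the answer is Yes.

Yes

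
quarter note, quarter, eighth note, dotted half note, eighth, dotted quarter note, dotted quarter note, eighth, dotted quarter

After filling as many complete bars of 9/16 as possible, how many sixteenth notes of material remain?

One bar of 9/16 = 9 sixteenth notes.
In sixteenth notes: quarter note = 4; quarter = 4; eighth note = 2; dotted half note = 12; eighth = 2; dotted quarter note = 6; dotted quarter note = 6; eighth = 2; dotted quarter = 6.
Altogether 4 + 4 + 2 + 12 + 2 + 6 + 6 + 2 + 6 = 44.
44 ÷ 9 = 4 complete bars with 8 sixteenth notes remaining.

8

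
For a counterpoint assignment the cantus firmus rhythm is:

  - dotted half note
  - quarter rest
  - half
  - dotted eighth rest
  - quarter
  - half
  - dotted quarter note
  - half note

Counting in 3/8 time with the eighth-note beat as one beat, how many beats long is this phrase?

One eighth-note beat = 2 sixteenth notes.
Each duration in sixteenth notes: dotted half note = 12; quarter rest = 4; half = 8; dotted eighth rest = 3; quarter = 4; half = 8; dotted quarter note = 6; half note = 8.
Altogether 12 + 4 + 8 + 3 + 4 + 8 + 6 + 8 = 53.
53 ÷ 2 = 26.5 beats.

26.5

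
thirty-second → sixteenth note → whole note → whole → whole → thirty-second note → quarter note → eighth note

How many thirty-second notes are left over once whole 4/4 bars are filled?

One bar of 4/4 = 32 thirty-second notes.
Convert each value to thirty-second notes: thirty-second = 1; sixteenth note = 2; whole note = 32; whole = 32; whole = 32; thirty-second note = 1; quarter note = 8; eighth note = 4.
Sum: 1 + 2 + 32 + 32 + 32 + 1 + 8 + 4 = 112.
112 ÷ 32 = 3 complete bars with 16 thirty-second notes remaining.

16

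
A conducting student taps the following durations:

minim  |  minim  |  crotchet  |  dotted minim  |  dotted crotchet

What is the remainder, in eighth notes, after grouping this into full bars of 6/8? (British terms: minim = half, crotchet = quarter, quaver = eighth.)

1

One bar of 6/8 = 6 eighth notes.
In eighth notes: minim = 4; minim = 4; crotchet = 2; dotted minim = 6; dotted crotchet = 3.
Adding: 4 + 4 + 2 + 6 + 3 = 19.
19 ÷ 6 = 3 complete bars with 1 eighth note remaining.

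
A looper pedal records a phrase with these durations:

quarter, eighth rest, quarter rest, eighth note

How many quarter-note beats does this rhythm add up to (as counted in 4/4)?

One quarter-note beat = 2 eighth notes.
In eighth notes: quarter = 2; eighth rest = 1; quarter rest = 2; eighth note = 1.
Adding: 2 + 1 + 2 + 1 = 6.
6 ÷ 2 = 3 beats.

3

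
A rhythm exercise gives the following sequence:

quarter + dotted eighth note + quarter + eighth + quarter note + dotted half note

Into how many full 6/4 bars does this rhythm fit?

1

One bar of 6/4 = 24 sixteenth notes.
Each duration in sixteenth notes: quarter = 4; dotted eighth note = 3; quarter = 4; eighth = 2; quarter note = 4; dotted half note = 12.
Sum: 4 + 3 + 4 + 2 + 4 + 12 = 29.
29 ÷ 24 = 1 complete bar with 5 left over.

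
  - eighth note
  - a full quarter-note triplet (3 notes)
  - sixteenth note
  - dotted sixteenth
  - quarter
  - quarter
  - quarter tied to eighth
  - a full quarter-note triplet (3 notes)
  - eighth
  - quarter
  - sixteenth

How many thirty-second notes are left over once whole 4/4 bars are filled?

One bar of 4/4 = 32 thirty-second notes.
Convert each value to thirty-second notes: eighth note = 4; a full quarter-note triplet (3 notes) (three triplet quarters span one half) = 16; sixteenth note = 2; dotted sixteenth = 3; quarter = 8; quarter = 8; quarter tied to eighth (quarter + eighth) = 12; a full quarter-note triplet (3 notes) (three triplet quarters span one half) = 16; eighth = 4; quarter = 8; sixteenth = 2.
Sum: 4 + 16 + 2 + 3 + 8 + 8 + 12 + 16 + 4 + 8 + 2 = 83.
83 ÷ 32 = 2 complete bars with 19 thirty-second notes remaining.

19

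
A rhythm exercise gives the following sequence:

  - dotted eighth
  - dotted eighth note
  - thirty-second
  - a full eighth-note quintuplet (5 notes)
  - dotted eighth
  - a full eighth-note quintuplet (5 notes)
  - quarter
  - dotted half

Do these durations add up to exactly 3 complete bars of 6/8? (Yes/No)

No

One bar of 6/8 = 24 thirty-second notes, so 3 bars = 72.
Each duration in thirty-second notes: dotted eighth = 6; dotted eighth note = 6; thirty-second = 1; a full eighth-note quintuplet (5 notes) (five quintuplet eighths span one half) = 16; dotted eighth = 6; a full eighth-note quintuplet (5 notes) (five quintuplet eighths span one half) = 16; quarter = 8; dotted half = 24.
Adding: 6 + 6 + 1 + 16 + 6 + 16 + 8 + 24 = 83.
83 exceeds 72, so the answer is No.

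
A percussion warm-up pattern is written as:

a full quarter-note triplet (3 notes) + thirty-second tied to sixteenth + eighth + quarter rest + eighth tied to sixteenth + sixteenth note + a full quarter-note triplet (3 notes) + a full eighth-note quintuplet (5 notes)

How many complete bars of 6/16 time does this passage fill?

5

One bar of 6/16 = 12 thirty-second notes.
Convert each value to thirty-second notes: a full quarter-note triplet (3 notes) (three triplet quarters span one half) = 16; thirty-second tied to sixteenth (thirty-second + sixteenth) = 3; eighth = 4; quarter rest = 8; eighth tied to sixteenth (eighth + sixteenth) = 6; sixteenth note = 2; a full quarter-note triplet (3 notes) (three triplet quarters span one half) = 16; a full eighth-note quintuplet (5 notes) (five quintuplet eighths span one half) = 16.
Adding: 16 + 3 + 4 + 8 + 6 + 2 + 16 + 16 = 71.
71 ÷ 12 = 5 complete bars with 11 left over.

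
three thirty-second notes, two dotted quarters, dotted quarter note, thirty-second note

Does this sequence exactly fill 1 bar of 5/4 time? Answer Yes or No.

Yes

One bar of 5/4 = 40 thirty-second notes.
Express everything in thirty-second notes: thirty-second note = 1; thirty-second note = 1; thirty-second note = 1; dotted quarter = 12; dotted quarter = 12; dotted quarter note = 12; thirty-second note = 1.
Altogether 1 + 1 + 1 + 12 + 12 + 12 + 1 = 40.
40 equals 40, so the answer is Yes.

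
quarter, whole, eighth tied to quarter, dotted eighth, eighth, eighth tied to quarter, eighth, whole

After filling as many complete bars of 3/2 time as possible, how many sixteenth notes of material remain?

7

One bar of 3/2 = 24 sixteenth notes.
In sixteenth notes: quarter = 4; whole = 16; eighth tied to quarter (eighth + quarter) = 6; dotted eighth = 3; eighth = 2; eighth tied to quarter (eighth + quarter) = 6; eighth = 2; whole = 16.
Sum: 4 + 16 + 6 + 3 + 2 + 6 + 2 + 16 = 55.
55 ÷ 24 = 2 complete bars with 7 sixteenth notes remaining.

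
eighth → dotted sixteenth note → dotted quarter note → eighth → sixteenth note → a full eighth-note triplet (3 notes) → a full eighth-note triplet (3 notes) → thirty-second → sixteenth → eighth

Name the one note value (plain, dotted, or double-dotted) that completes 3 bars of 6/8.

dotted half note

3 bars of 6/8 = 72 thirty-second notes.
Convert each value to thirty-second notes: eighth = 4; dotted sixteenth note = 3; dotted quarter note = 12; eighth = 4; sixteenth note = 2; a full eighth-note triplet (3 notes) (three triplet eighths span one quarter) = 8; a full eighth-note triplet (3 notes) (three triplet eighths span one quarter) = 8; thirty-second = 1; sixteenth = 2; eighth = 4.
Adding: 4 + 3 + 12 + 4 + 2 + 8 + 8 + 1 + 2 + 4 = 48.
Remaining: 72 − 48 = 24 thirty-second notes, which is a dotted half note.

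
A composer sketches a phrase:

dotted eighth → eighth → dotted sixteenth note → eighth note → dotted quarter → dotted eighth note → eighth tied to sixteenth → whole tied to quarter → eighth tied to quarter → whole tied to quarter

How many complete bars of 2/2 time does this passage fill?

One bar of 2/2 = 32 thirty-second notes.
Express everything in thirty-second notes: dotted eighth = 6; eighth = 4; dotted sixteenth note = 3; eighth note = 4; dotted quarter = 12; dotted eighth note = 6; eighth tied to sixteenth (eighth + sixteenth) = 6; whole tied to quarter (whole + quarter) = 40; eighth tied to quarter (eighth + quarter) = 12; whole tied to quarter (whole + quarter) = 40.
Altogether 6 + 4 + 3 + 4 + 12 + 6 + 6 + 40 + 12 + 40 = 133.
133 ÷ 32 = 4 complete bars with 5 left over.

4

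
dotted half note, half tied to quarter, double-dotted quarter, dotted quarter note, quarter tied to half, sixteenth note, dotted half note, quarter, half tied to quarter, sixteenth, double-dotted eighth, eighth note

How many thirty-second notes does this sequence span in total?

Express everything in thirty-second notes: dotted half note = 24; half tied to quarter (half + quarter) = 24; double-dotted quarter = 14; dotted quarter note = 12; quarter tied to half (quarter + half) = 24; sixteenth note = 2; dotted half note = 24; quarter = 8; half tied to quarter (half + quarter) = 24; sixteenth = 2; double-dotted eighth = 7; eighth note = 4.
Total: 24 + 24 + 14 + 12 + 24 + 2 + 24 + 8 + 24 + 2 + 7 + 4 = 169 thirty-second notes.

169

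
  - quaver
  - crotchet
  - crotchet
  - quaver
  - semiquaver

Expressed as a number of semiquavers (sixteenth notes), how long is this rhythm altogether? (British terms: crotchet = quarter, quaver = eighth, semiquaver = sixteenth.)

Express everything in sixteenth notes: quaver = 2; crotchet = 4; crotchet = 4; quaver = 2; semiquaver = 1.
Sum: 2 + 4 + 4 + 2 + 1 = 13 sixteenth notes.

13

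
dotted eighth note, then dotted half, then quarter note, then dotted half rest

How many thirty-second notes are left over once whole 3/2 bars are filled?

14

One bar of 3/2 = 24 sixteenth notes.
In sixteenth notes: dotted eighth note = 3; dotted half = 12; quarter note = 4; dotted half rest = 12.
Altogether 3 + 12 + 4 + 12 = 31.
31 ÷ 24 = 1 complete bar with 7 sixteenth notes remaining = 14 thirty-second notes.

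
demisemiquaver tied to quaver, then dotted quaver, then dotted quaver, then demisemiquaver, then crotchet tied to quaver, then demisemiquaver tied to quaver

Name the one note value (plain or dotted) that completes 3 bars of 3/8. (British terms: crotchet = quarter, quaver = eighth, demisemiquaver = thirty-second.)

thirty-second note

3 bars of 3/8 = 36 thirty-second notes.
Working in thirty-second notes: demisemiquaver tied to quaver (demisemiquaver + quaver) = 5; dotted quaver = 6; dotted quaver = 6; demisemiquaver = 1; crotchet tied to quaver (crotchet + quaver) = 12; demisemiquaver tied to quaver (demisemiquaver + quaver) = 5.
Sum: 5 + 6 + 6 + 1 + 12 + 5 = 35.
Remaining: 36 − 35 = 1 thirty-second note, which is a thirty-second note.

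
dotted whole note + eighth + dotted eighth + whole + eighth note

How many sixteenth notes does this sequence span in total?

Each duration in sixteenth notes: dotted whole note = 24; eighth = 2; dotted eighth = 3; whole = 16; eighth note = 2.
Adding: 24 + 2 + 3 + 16 + 2 = 47 sixteenth notes.

47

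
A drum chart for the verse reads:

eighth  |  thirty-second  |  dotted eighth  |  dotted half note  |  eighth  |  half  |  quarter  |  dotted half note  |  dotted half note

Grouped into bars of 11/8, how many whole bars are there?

One bar of 11/8 = 44 thirty-second notes.
Working in thirty-second notes: eighth = 4; thirty-second = 1; dotted eighth = 6; dotted half note = 24; eighth = 4; half = 16; quarter = 8; dotted half note = 24; dotted half note = 24.
Sum: 4 + 1 + 6 + 24 + 4 + 16 + 8 + 24 + 24 = 111.
111 ÷ 44 = 2 complete bars with 23 left over.

2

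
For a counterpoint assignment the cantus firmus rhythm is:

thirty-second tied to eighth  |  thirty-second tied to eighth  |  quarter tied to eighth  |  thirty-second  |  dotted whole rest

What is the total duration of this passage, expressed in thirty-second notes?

Working in thirty-second notes: thirty-second tied to eighth (thirty-second + eighth) = 5; thirty-second tied to eighth (thirty-second + eighth) = 5; quarter tied to eighth (quarter + eighth) = 12; thirty-second = 1; dotted whole rest = 48.
Adding: 5 + 5 + 12 + 1 + 48 = 71 thirty-second notes.

71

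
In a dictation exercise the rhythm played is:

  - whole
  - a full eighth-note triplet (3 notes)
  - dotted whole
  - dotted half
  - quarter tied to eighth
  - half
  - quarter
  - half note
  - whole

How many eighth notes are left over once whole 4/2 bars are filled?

One bar of 4/2 = 16 eighth notes.
Express everything in eighth notes: whole = 8; a full eighth-note triplet (3 notes) (three triplet eighths span one quarter) = 2; dotted whole = 12; dotted half = 6; quarter tied to eighth (quarter + eighth) = 3; half = 4; quarter = 2; half note = 4; whole = 8.
Sum: 8 + 2 + 12 + 6 + 3 + 4 + 2 + 4 + 8 = 49.
49 ÷ 16 = 3 complete bars with 1 eighth note remaining.

1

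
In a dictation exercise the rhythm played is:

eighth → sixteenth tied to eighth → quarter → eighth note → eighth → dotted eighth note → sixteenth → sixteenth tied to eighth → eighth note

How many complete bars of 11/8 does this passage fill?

One bar of 11/8 = 22 sixteenth notes.
Convert each value to sixteenth notes: eighth = 2; sixteenth tied to eighth (sixteenth + eighth) = 3; quarter = 4; eighth note = 2; eighth = 2; dotted eighth note = 3; sixteenth = 1; sixteenth tied to eighth (sixteenth + eighth) = 3; eighth note = 2.
Altogether 2 + 3 + 4 + 2 + 2 + 3 + 1 + 3 + 2 = 22.
22 ÷ 22 = 1 complete bar with 0 left over.

1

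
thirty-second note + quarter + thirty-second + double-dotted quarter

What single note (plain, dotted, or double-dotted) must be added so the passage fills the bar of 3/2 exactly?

dotted half note

The bar of 3/2 = 48 thirty-second notes.
Convert each value to thirty-second notes: thirty-second note = 1; quarter = 8; thirty-second = 1; double-dotted quarter = 14.
Altogether 1 + 8 + 1 + 14 = 24.
Remaining: 48 − 24 = 24 thirty-second notes, which is a dotted half note.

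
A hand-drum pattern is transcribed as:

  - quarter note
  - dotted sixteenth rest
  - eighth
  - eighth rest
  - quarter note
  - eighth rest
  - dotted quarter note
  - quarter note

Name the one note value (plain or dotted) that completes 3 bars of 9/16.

dotted sixteenth note

3 bars of 9/16 = 54 thirty-second notes.
Each duration in thirty-second notes: quarter note = 8; dotted sixteenth rest = 3; eighth = 4; eighth rest = 4; quarter note = 8; eighth rest = 4; dotted quarter note = 12; quarter note = 8.
Sum: 8 + 3 + 4 + 4 + 8 + 4 + 12 + 8 = 51.
Remaining: 54 − 51 = 3 thirty-second notes, which is a dotted sixteenth note.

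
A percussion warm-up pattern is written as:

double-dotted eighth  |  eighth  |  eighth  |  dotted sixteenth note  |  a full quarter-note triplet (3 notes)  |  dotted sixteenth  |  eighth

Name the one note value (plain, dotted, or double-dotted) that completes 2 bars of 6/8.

2 bars of 6/8 = 48 thirty-second notes.
Express everything in thirty-second notes: double-dotted eighth = 7; eighth = 4; eighth = 4; dotted sixteenth note = 3; a full quarter-note triplet (3 notes) (three triplet quarters span one half) = 16; dotted sixteenth = 3; eighth = 4.
Adding: 7 + 4 + 4 + 3 + 16 + 3 + 4 = 41.
Remaining: 48 − 41 = 7 thirty-second notes, which is a double-dotted eighth note.

double-dotted eighth note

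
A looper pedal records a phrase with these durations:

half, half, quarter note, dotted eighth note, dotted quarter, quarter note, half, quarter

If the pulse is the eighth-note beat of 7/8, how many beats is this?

22.5

One eighth-note beat = 2 sixteenth notes.
Convert each value to sixteenth notes: half = 8; half = 8; quarter note = 4; dotted eighth note = 3; dotted quarter = 6; quarter note = 4; half = 8; quarter = 4.
Sum: 8 + 8 + 4 + 3 + 6 + 4 + 8 + 4 = 45.
45 ÷ 2 = 22.5 beats.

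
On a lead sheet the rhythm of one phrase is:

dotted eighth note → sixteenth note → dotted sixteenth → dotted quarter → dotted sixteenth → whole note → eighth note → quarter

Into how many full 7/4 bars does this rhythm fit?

1

One bar of 7/4 = 56 thirty-second notes.
Each duration in thirty-second notes: dotted eighth note = 6; sixteenth note = 2; dotted sixteenth = 3; dotted quarter = 12; dotted sixteenth = 3; whole note = 32; eighth note = 4; quarter = 8.
Sum: 6 + 2 + 3 + 12 + 3 + 32 + 4 + 8 = 70.
70 ÷ 56 = 1 complete bar with 14 left over.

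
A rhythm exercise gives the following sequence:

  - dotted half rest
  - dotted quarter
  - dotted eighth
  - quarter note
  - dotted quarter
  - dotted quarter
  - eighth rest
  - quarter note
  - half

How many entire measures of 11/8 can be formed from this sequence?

One bar of 11/8 = 22 sixteenth notes.
Working in sixteenth notes: dotted half rest = 12; dotted quarter = 6; dotted eighth = 3; quarter note = 4; dotted quarter = 6; dotted quarter = 6; eighth rest = 2; quarter note = 4; half = 8.
Sum: 12 + 6 + 3 + 4 + 6 + 6 + 2 + 4 + 8 = 51.
51 ÷ 22 = 2 complete bars with 7 left over.

2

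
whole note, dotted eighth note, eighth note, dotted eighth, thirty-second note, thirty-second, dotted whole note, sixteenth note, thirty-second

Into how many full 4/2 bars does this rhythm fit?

1

One bar of 4/2 = 64 thirty-second notes.
Each duration in thirty-second notes: whole note = 32; dotted eighth note = 6; eighth note = 4; dotted eighth = 6; thirty-second note = 1; thirty-second = 1; dotted whole note = 48; sixteenth note = 2; thirty-second = 1.
Total: 32 + 6 + 4 + 6 + 1 + 1 + 48 + 2 + 1 = 101.
101 ÷ 64 = 1 complete bar with 37 left over.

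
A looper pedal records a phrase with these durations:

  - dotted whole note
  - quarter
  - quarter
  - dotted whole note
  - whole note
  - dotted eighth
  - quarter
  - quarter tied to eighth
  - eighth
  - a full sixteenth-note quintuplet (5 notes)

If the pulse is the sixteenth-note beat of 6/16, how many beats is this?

One sixteenth-note beat = 2 thirty-second notes.
Each duration in thirty-second notes: dotted whole note = 48; quarter = 8; quarter = 8; dotted whole note = 48; whole note = 32; dotted eighth = 6; quarter = 8; quarter tied to eighth (quarter + eighth) = 12; eighth = 4; a full sixteenth-note quintuplet (5 notes) (five quintuplet sixteenths span one quarter) = 8.
Altogether 48 + 8 + 8 + 48 + 32 + 6 + 8 + 12 + 4 + 8 = 182.
182 ÷ 2 = 91 beats.

91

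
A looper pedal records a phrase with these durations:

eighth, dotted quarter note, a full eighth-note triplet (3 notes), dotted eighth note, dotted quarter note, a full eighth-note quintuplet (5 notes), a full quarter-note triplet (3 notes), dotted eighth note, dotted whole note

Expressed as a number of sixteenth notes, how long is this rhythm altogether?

Convert each value to sixteenth notes: eighth = 2; dotted quarter note = 6; a full eighth-note triplet (3 notes) (three triplet eighths span one quarter) = 4; dotted eighth note = 3; dotted quarter note = 6; a full eighth-note quintuplet (5 notes) (five quintuplet eighths span one half) = 8; a full quarter-note triplet (3 notes) (three triplet quarters span one half) = 8; dotted eighth note = 3; dotted whole note = 24.
Altogether 2 + 6 + 4 + 3 + 6 + 8 + 8 + 3 + 24 = 64 sixteenth notes.

64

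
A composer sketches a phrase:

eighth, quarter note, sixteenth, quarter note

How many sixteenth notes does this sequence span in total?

In sixteenth notes: eighth = 2; quarter note = 4; sixteenth = 1; quarter note = 4.
Sum: 2 + 4 + 1 + 4 = 11 sixteenth notes.

11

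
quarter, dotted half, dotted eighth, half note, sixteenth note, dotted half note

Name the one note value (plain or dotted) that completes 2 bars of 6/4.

half note

2 bars of 6/4 = 48 sixteenth notes.
In sixteenth notes: quarter = 4; dotted half = 12; dotted eighth = 3; half note = 8; sixteenth note = 1; dotted half note = 12.
Adding: 4 + 12 + 3 + 8 + 1 + 12 = 40.
Remaining: 48 − 40 = 8 sixteenth notes, which is a half note.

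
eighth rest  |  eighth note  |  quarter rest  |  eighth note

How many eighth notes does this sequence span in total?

5

In eighth notes: eighth rest = 1; eighth note = 1; quarter rest = 2; eighth note = 1.
Altogether 1 + 1 + 2 + 1 = 5 eighth notes.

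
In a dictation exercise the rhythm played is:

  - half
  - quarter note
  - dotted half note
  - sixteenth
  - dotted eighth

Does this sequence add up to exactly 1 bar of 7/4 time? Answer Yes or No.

One bar of 7/4 = 28 sixteenth notes.
Convert each value to sixteenth notes: half = 8; quarter note = 4; dotted half note = 12; sixteenth = 1; dotted eighth = 3.
Altogether 8 + 4 + 12 + 1 + 3 = 28.
28 equals 28, so the answer is Yes.

Yes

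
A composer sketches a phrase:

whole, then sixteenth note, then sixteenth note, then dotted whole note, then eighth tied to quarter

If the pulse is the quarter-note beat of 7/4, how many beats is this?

12

One quarter-note beat = 4 sixteenth notes.
Working in sixteenth notes: whole = 16; sixteenth note = 1; sixteenth note = 1; dotted whole note = 24; eighth tied to quarter (eighth + quarter) = 6.
Total: 16 + 1 + 1 + 24 + 6 = 48.
48 ÷ 4 = 12 beats.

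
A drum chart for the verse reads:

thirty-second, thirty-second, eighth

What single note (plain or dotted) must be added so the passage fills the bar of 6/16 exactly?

The bar of 6/16 = 12 thirty-second notes.
Each duration in thirty-second notes: thirty-second = 1; thirty-second = 1; eighth = 4.
Sum: 1 + 1 + 4 = 6.
Remaining: 12 − 6 = 6 thirty-second notes, which is a dotted eighth note.

dotted eighth note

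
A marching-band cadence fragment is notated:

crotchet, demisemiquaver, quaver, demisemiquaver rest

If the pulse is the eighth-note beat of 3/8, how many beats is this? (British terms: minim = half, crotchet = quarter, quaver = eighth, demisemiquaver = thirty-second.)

One eighth-note beat = 4 thirty-second notes.
Working in thirty-second notes: crotchet = 8; demisemiquaver = 1; quaver = 4; demisemiquaver rest = 1.
Sum: 8 + 1 + 4 + 1 = 14.
14 ÷ 4 = 3.5 beats.

3.5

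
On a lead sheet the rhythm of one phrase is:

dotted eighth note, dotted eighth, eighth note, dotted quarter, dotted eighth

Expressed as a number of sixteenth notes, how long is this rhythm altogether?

17

Convert each value to sixteenth notes: dotted eighth note = 3; dotted eighth = 3; eighth note = 2; dotted quarter = 6; dotted eighth = 3.
Altogether 3 + 3 + 2 + 6 + 3 = 17 sixteenth notes.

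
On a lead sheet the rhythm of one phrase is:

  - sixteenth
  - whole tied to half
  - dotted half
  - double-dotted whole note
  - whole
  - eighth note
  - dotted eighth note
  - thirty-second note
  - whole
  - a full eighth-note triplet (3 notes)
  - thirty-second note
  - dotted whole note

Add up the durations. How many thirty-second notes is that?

262

Working in thirty-second notes: sixteenth = 2; whole tied to half (whole + half) = 48; dotted half = 24; double-dotted whole note = 56; whole = 32; eighth note = 4; dotted eighth note = 6; thirty-second note = 1; whole = 32; a full eighth-note triplet (3 notes) (three triplet eighths span one quarter) = 8; thirty-second note = 1; dotted whole note = 48.
Adding: 2 + 48 + 24 + 56 + 32 + 4 + 6 + 1 + 32 + 8 + 1 + 48 = 262 thirty-second notes.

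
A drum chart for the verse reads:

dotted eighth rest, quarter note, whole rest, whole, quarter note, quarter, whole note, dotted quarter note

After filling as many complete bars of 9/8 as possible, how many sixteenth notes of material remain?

One bar of 9/8 = 18 sixteenth notes.
Convert each value to sixteenth notes: dotted eighth rest = 3; quarter note = 4; whole rest = 16; whole = 16; quarter note = 4; quarter = 4; whole note = 16; dotted quarter note = 6.
Altogether 3 + 4 + 16 + 16 + 4 + 4 + 16 + 6 = 69.
69 ÷ 18 = 3 complete bars with 15 sixteenth notes remaining.

15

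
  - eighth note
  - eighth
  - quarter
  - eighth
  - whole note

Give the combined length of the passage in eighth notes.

Working in eighth notes: eighth note = 1; eighth = 1; quarter = 2; eighth = 1; whole note = 8.
Adding: 1 + 1 + 2 + 1 + 8 = 13 eighth notes.

13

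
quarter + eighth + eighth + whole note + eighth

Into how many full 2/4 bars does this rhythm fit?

3

One bar of 2/4 = 4 eighth notes.
Each duration in eighth notes: quarter = 2; eighth = 1; eighth = 1; whole note = 8; eighth = 1.
Sum: 2 + 1 + 1 + 8 + 1 = 13.
13 ÷ 4 = 3 complete bars with 1 left over.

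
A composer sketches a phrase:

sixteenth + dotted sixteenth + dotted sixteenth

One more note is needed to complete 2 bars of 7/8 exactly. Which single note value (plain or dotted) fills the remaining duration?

2 bars of 7/8 = 56 thirty-second notes.
Express everything in thirty-second notes: sixteenth = 2; dotted sixteenth = 3; dotted sixteenth = 3.
Total: 2 + 3 + 3 = 8.
Remaining: 56 − 8 = 48 thirty-second notes, which is a dotted whole note.

dotted whole note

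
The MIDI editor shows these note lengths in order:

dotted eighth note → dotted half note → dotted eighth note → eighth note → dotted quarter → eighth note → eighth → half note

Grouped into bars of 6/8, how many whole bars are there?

One bar of 6/8 = 12 sixteenth notes.
Convert each value to sixteenth notes: dotted eighth note = 3; dotted half note = 12; dotted eighth note = 3; eighth note = 2; dotted quarter = 6; eighth note = 2; eighth = 2; half note = 8.
Sum: 3 + 12 + 3 + 2 + 6 + 2 + 2 + 8 = 38.
38 ÷ 12 = 3 complete bars with 2 left over.

3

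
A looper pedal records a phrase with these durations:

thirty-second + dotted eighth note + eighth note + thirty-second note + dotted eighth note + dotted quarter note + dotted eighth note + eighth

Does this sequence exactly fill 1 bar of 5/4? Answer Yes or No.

Yes

One bar of 5/4 = 40 thirty-second notes.
In thirty-second notes: thirty-second = 1; dotted eighth note = 6; eighth note = 4; thirty-second note = 1; dotted eighth note = 6; dotted quarter note = 12; dotted eighth note = 6; eighth = 4.
Adding: 1 + 6 + 4 + 1 + 6 + 12 + 6 + 4 = 40.
40 equals 40, so the answer is Yes.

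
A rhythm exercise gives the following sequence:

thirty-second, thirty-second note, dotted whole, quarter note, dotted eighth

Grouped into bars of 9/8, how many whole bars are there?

One bar of 9/8 = 36 thirty-second notes.
Working in thirty-second notes: thirty-second = 1; thirty-second note = 1; dotted whole = 48; quarter note = 8; dotted eighth = 6.
Total: 1 + 1 + 48 + 8 + 6 = 64.
64 ÷ 36 = 1 complete bar with 28 left over.

1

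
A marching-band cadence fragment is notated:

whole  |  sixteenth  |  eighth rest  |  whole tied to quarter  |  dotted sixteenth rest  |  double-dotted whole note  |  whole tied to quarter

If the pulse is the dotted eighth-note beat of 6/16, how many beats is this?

29.5

One dotted eighth-note beat = 6 thirty-second notes.
Each duration in thirty-second notes: whole = 32; sixteenth = 2; eighth rest = 4; whole tied to quarter (whole + quarter) = 40; dotted sixteenth rest = 3; double-dotted whole note = 56; whole tied to quarter (whole + quarter) = 40.
Sum: 32 + 2 + 4 + 40 + 3 + 56 + 40 = 177.
177 ÷ 6 = 29.5 beats.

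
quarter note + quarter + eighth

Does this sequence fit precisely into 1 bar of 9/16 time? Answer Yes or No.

No

One bar of 9/16 = 9 sixteenth notes.
Working in sixteenth notes: quarter note = 4; quarter = 4; eighth = 2.
Sum: 4 + 4 + 2 = 10.
10 exceeds 9, so the answer is No.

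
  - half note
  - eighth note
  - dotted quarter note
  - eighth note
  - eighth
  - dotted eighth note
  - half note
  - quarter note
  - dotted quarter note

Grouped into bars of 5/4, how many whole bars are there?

2

One bar of 5/4 = 20 sixteenth notes.
In sixteenth notes: half note = 8; eighth note = 2; dotted quarter note = 6; eighth note = 2; eighth = 2; dotted eighth note = 3; half note = 8; quarter note = 4; dotted quarter note = 6.
Adding: 8 + 2 + 6 + 2 + 2 + 3 + 8 + 4 + 6 = 41.
41 ÷ 20 = 2 complete bars with 1 left over.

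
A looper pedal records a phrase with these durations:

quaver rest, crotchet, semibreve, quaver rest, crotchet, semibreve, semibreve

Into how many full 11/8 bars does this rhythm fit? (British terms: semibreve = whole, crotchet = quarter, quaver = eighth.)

One bar of 11/8 = 11 eighth notes.
In eighth notes: quaver rest = 1; crotchet = 2; semibreve = 8; quaver rest = 1; crotchet = 2; semibreve = 8; semibreve = 8.
Total: 1 + 2 + 8 + 1 + 2 + 8 + 8 = 30.
30 ÷ 11 = 2 complete bars with 8 left over.

2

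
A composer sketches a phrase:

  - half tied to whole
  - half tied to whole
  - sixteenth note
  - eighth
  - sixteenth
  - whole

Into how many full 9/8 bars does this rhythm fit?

3

One bar of 9/8 = 18 sixteenth notes.
Convert each value to sixteenth notes: half tied to whole (half + whole) = 24; half tied to whole (half + whole) = 24; sixteenth note = 1; eighth = 2; sixteenth = 1; whole = 16.
Total: 24 + 24 + 1 + 2 + 1 + 16 = 68.
68 ÷ 18 = 3 complete bars with 14 left over.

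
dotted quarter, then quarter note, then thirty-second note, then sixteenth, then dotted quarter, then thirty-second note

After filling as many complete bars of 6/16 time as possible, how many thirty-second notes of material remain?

0

One bar of 6/16 = 12 thirty-second notes.
Convert each value to thirty-second notes: dotted quarter = 12; quarter note = 8; thirty-second note = 1; sixteenth = 2; dotted quarter = 12; thirty-second note = 1.
Sum: 12 + 8 + 1 + 2 + 12 + 1 = 36.
36 ÷ 12 = 3 complete bars with 0 thirty-second notes remaining.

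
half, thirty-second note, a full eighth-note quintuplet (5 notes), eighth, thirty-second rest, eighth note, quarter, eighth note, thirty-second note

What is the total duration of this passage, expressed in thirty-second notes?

55

Each duration in thirty-second notes: half = 16; thirty-second note = 1; a full eighth-note quintuplet (5 notes) (five quintuplet eighths span one half) = 16; eighth = 4; thirty-second rest = 1; eighth note = 4; quarter = 8; eighth note = 4; thirty-second note = 1.
Adding: 16 + 1 + 16 + 4 + 1 + 4 + 8 + 4 + 1 = 55 thirty-second notes.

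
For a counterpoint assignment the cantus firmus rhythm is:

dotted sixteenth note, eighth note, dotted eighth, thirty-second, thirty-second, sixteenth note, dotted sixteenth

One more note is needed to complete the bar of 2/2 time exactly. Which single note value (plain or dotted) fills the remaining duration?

The bar of 2/2 = 32 thirty-second notes.
In thirty-second notes: dotted sixteenth note = 3; eighth note = 4; dotted eighth = 6; thirty-second = 1; thirty-second = 1; sixteenth note = 2; dotted sixteenth = 3.
Total: 3 + 4 + 6 + 1 + 1 + 2 + 3 = 20.
Remaining: 32 − 20 = 12 thirty-second notes, which is a dotted quarter note.

dotted quarter note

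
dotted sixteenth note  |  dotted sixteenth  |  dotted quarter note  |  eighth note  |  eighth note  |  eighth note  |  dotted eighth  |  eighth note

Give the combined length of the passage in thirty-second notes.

40

Working in thirty-second notes: dotted sixteenth note = 3; dotted sixteenth = 3; dotted quarter note = 12; eighth note = 4; eighth note = 4; eighth note = 4; dotted eighth = 6; eighth note = 4.
Sum: 3 + 3 + 12 + 4 + 4 + 4 + 6 + 4 = 40 thirty-second notes.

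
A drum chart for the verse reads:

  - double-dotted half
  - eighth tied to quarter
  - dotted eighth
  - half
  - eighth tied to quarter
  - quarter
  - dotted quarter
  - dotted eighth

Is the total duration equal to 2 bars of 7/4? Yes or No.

One bar of 7/4 = 28 sixteenth notes, so 2 bars = 56.
In sixteenth notes: double-dotted half = 14; eighth tied to quarter (eighth + quarter) = 6; dotted eighth = 3; half = 8; eighth tied to quarter (eighth + quarter) = 6; quarter = 4; dotted quarter = 6; dotted eighth = 3.
Altogether 14 + 6 + 3 + 8 + 6 + 4 + 6 + 3 = 50.
50 falls short of 56, so the answer is No.

No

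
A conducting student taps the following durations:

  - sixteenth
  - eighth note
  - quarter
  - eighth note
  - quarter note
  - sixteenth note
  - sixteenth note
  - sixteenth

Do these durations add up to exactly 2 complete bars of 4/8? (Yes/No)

One bar of 4/8 = 8 sixteenth notes, so 2 bars = 16.
Convert each value to sixteenth notes: sixteenth = 1; eighth note = 2; quarter = 4; eighth note = 2; quarter note = 4; sixteenth note = 1; sixteenth note = 1; sixteenth = 1.
Sum: 1 + 2 + 4 + 2 + 4 + 1 + 1 + 1 = 16.
16 equals 16, so the answer is Yes.

Yes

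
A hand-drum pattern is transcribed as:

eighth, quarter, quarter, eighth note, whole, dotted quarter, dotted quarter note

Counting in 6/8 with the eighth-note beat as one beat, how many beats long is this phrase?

20

One eighth-note beat = 2 sixteenth notes.
Each duration in sixteenth notes: eighth = 2; quarter = 4; quarter = 4; eighth note = 2; whole = 16; dotted quarter = 6; dotted quarter note = 6.
Total: 2 + 4 + 4 + 2 + 16 + 6 + 6 = 40.
40 ÷ 2 = 20 beats.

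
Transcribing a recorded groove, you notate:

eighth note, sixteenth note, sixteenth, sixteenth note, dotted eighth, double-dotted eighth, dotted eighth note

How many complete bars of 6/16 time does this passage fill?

One bar of 6/16 = 12 thirty-second notes.
Working in thirty-second notes: eighth note = 4; sixteenth note = 2; sixteenth = 2; sixteenth note = 2; dotted eighth = 6; double-dotted eighth = 7; dotted eighth note = 6.
Adding: 4 + 2 + 2 + 2 + 6 + 7 + 6 = 29.
29 ÷ 12 = 2 complete bars with 5 left over.

2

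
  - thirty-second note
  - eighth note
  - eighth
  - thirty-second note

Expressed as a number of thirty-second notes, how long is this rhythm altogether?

10

Express everything in thirty-second notes: thirty-second note = 1; eighth note = 4; eighth = 4; thirty-second note = 1.
Altogether 1 + 4 + 4 + 1 = 10 thirty-second notes.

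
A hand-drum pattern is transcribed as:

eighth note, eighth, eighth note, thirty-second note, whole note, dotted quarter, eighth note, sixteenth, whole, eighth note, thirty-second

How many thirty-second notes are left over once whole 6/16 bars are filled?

4

One bar of 6/16 = 12 thirty-second notes.
Working in thirty-second notes: eighth note = 4; eighth = 4; eighth note = 4; thirty-second note = 1; whole note = 32; dotted quarter = 12; eighth note = 4; sixteenth = 2; whole = 32; eighth note = 4; thirty-second = 1.
Sum: 4 + 4 + 4 + 1 + 32 + 12 + 4 + 2 + 32 + 4 + 1 = 100.
100 ÷ 12 = 8 complete bars with 4 thirty-second notes remaining.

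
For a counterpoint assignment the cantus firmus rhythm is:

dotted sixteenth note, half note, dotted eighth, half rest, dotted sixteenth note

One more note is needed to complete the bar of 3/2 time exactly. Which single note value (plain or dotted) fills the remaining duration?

eighth note

The bar of 3/2 = 48 thirty-second notes.
Express everything in thirty-second notes: dotted sixteenth note = 3; half note = 16; dotted eighth = 6; half rest = 16; dotted sixteenth note = 3.
Total: 3 + 16 + 6 + 16 + 3 = 44.
Remaining: 48 − 44 = 4 thirty-second notes, which is a eighth note.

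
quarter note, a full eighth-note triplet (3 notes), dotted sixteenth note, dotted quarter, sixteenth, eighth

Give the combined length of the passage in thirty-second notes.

37

Convert each value to thirty-second notes: quarter note = 8; a full eighth-note triplet (3 notes) (three triplet eighths span one quarter) = 8; dotted sixteenth note = 3; dotted quarter = 12; sixteenth = 2; eighth = 4.
Adding: 8 + 8 + 3 + 12 + 2 + 4 = 37 thirty-second notes.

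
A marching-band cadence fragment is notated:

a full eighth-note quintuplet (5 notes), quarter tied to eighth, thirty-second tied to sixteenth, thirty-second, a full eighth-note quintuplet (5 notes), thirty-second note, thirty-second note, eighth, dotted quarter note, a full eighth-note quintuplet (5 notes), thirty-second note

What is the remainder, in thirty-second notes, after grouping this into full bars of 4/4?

One bar of 4/4 = 32 thirty-second notes.
Convert each value to thirty-second notes: a full eighth-note quintuplet (5 notes) (five quintuplet eighths span one half) = 16; quarter tied to eighth (quarter + eighth) = 12; thirty-second tied to sixteenth (thirty-second + sixteenth) = 3; thirty-second = 1; a full eighth-note quintuplet (5 notes) (five quintuplet eighths span one half) = 16; thirty-second note = 1; thirty-second note = 1; eighth = 4; dotted quarter note = 12; a full eighth-note quintuplet (5 notes) (five quintuplet eighths span one half) = 16; thirty-second note = 1.
Sum: 16 + 12 + 3 + 1 + 16 + 1 + 1 + 4 + 12 + 16 + 1 = 83.
83 ÷ 32 = 2 complete bars with 19 thirty-second notes remaining.

19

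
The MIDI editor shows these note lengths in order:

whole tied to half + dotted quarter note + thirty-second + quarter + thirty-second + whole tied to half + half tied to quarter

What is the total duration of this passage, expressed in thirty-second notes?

In thirty-second notes: whole tied to half (whole + half) = 48; dotted quarter note = 12; thirty-second = 1; quarter = 8; thirty-second = 1; whole tied to half (whole + half) = 48; half tied to quarter (half + quarter) = 24.
Altogether 48 + 12 + 1 + 8 + 1 + 48 + 24 = 142 thirty-second notes.

142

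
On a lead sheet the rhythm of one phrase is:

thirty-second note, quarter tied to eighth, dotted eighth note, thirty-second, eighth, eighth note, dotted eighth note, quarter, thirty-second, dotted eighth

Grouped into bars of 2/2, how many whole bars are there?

1

One bar of 2/2 = 32 thirty-second notes.
Working in thirty-second notes: thirty-second note = 1; quarter tied to eighth (quarter + eighth) = 12; dotted eighth note = 6; thirty-second = 1; eighth = 4; eighth note = 4; dotted eighth note = 6; quarter = 8; thirty-second = 1; dotted eighth = 6.
Altogether 1 + 12 + 6 + 1 + 4 + 4 + 6 + 8 + 1 + 6 = 49.
49 ÷ 32 = 1 complete bar with 17 left over.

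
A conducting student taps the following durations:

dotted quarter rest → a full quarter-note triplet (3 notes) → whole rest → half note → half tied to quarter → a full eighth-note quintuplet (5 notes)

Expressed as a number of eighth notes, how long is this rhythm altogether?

Convert each value to eighth notes: dotted quarter rest = 3; a full quarter-note triplet (3 notes) (three triplet quarters span one half) = 4; whole rest = 8; half note = 4; half tied to quarter (half + quarter) = 6; a full eighth-note quintuplet (5 notes) (five quintuplet eighths span one half) = 4.
Total: 3 + 4 + 8 + 4 + 6 + 4 = 29 eighth notes.

29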